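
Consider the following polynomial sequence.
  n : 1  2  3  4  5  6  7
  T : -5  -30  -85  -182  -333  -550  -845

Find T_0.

2

First differences: -25, -55, -97, -151, -217, -295
Second differences: -30, -42, -54, -66, -78
Third differences: -12, -12, -12, -12
The third differences are constant at -12.
Work back: -30 + 12 = -18;  -25 + 18 = -7;  -5 + 7 = 2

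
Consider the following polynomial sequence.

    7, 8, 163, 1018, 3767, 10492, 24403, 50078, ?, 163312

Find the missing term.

Using the first 8 terms:
Δ: 1, 155, 855, 2749, 6725, 13911, 25675
Δ²: 154, 700, 1894, 3976, 7186, 11764
Δ³: 546, 1194, 2082, 3210, 4578
Δ⁴: 648, 888, 1128, 1368
Δ⁵: 240, 240, 240
Constant fifth difference = 240.
Extend forward: 1368 + 240 = 1608;  4578 + 1608 = 6186;  11764 + 6186 = 17950;  25675 + 17950 = 43625;  50078 + 43625 = 93703

93703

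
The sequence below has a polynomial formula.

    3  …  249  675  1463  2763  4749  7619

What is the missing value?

Using the last 6 terms:
D1: 426  788  1300  1986  2870
D2: 362  512  686  884
D3: 150  174  198
D4: 24  24
Constant fourth difference = 24.
Extend backward: 150 − 24 = 126;  362 − 126 = 236;  426 − 236 = 190;  249 − 190 = 59

59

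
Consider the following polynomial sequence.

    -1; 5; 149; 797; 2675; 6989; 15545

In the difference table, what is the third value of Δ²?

D1: 6, 144, 648, 1878, 4314, 8556
D2: 138, 504, 1230, 2436, 4242
D3: 366, 726, 1206, 1806
D4: 360, 480, 600
D5: 120, 120

1230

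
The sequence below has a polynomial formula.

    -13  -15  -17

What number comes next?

-19

-2, -2
First differences constant at -2.
-17 − 2 = -19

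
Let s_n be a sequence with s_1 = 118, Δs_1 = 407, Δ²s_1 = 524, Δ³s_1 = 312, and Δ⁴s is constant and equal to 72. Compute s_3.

1456

Build the table forward from the leading diagonal:
Fourth differences: 72, 72, 72
Third differences: 312, 384, 456
Second differences: 524, 836, 1220
First differences: 407, 931, 1767
s: 118, 525, 1456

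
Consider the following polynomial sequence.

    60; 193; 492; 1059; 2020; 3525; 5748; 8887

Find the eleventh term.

First differences: 133  299  567  961  1505  2223  3139
Second differences: 166  268  394  544  718  916
Third differences: 102  126  150  174  198
Fourth differences: 24  24  24  24
Fourth differences constant at 24.
198 + 24 = 222;  916 + 222 = 1138;  3139 + 1138 = 4277;  8887 + 4277 = 13164
222 + 24 = 246;  1138 + 246 = 1384;  4277 + 1384 = 5661;  13164 + 5661 = 18825
246 + 24 = 270;  1384 + 270 = 1654;  5661 + 1654 = 7315;  18825 + 7315 = 26140

26140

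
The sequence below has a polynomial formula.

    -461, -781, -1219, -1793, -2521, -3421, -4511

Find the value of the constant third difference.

First differences: -320, -438, -574, -728, -900, -1090
Second differences: -118, -136, -154, -172, -190
Third differences: -18, -18, -18, -18

-18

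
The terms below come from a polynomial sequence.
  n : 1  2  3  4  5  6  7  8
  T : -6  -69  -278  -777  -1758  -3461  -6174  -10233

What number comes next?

-16022

-63, -209, -499, -981, -1703, -2713, -4059
-146, -290, -482, -722, -1010, -1346
-144, -192, -240, -288, -336
-48, -48, -48, -48
Constant fourth difference = -48, so extend:
-336 − 48 = -384;  -1346 − 384 = -1730;  -4059 − 1730 = -5789;  -10233 − 5789 = -16022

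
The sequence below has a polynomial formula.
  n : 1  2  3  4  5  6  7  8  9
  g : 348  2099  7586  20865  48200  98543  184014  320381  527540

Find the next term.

829995

Δ: 1751, 5487, 13279, 27335, 50343, 85471, 136367, 207159
Δ²: 3736, 7792, 14056, 23008, 35128, 50896, 70792
Δ³: 4056, 6264, 8952, 12120, 15768, 19896
Δ⁴: 2208, 2688, 3168, 3648, 4128
Δ⁵: 480, 480, 480, 480
Fifth differences constant at 480.
4128 + 480 = 4608;  19896 + 4608 = 24504;  70792 + 24504 = 95296;  207159 + 95296 = 302455;  527540 + 302455 = 829995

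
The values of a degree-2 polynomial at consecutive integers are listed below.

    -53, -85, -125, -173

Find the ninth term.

First differences: -32  -40  -48
Second differences: -8  -8
Second differences constant at -8.
-48 − 8 = -56;  -173 − 56 = -229
-56 − 8 = -64;  -229 − 64 = -293
-64 − 8 = -72;  -293 − 72 = -365
-72 − 8 = -80;  -365 − 80 = -445
-80 − 8 = -88;  -445 − 88 = -533

-533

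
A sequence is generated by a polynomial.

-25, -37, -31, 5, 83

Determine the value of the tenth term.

1523

-12, 6, 36, 78
18, 30, 42
12, 12
Third differences constant at 12.
42 + 12 = 54;  78 + 54 = 132;  83 + 132 = 215
54 + 12 = 66;  132 + 66 = 198;  215 + 198 = 413
66 + 12 = 78;  198 + 78 = 276;  413 + 276 = 689
78 + 12 = 90;  276 + 90 = 366;  689 + 366 = 1055
90 + 12 = 102;  366 + 102 = 468;  1055 + 468 = 1523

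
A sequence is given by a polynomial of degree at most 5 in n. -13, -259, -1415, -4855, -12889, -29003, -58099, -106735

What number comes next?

-183365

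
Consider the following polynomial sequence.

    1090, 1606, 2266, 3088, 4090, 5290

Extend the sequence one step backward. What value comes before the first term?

700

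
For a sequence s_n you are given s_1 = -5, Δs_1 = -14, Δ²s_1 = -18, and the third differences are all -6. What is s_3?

Build the table forward from the leading diagonal:
D3: -6  -6  -6
D2: -18  -24  -30
D1: -14  -32  -56
s: -5  -19  -51

-51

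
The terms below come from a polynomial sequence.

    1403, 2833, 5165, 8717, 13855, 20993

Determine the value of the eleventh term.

D1: 1430, 2332, 3552, 5138, 7138
D2: 902, 1220, 1586, 2000
D3: 318, 366, 414
D4: 48, 48
Fourth differences constant at 48.
414 + 48 = 462;  2000 + 462 = 2462;  7138 + 2462 = 9600;  20993 + 9600 = 30593
462 + 48 = 510;  2462 + 510 = 2972;  9600 + 2972 = 12572;  30593 + 12572 = 43165
510 + 48 = 558;  2972 + 558 = 3530;  12572 + 3530 = 16102;  43165 + 16102 = 59267
558 + 48 = 606;  3530 + 606 = 4136;  16102 + 4136 = 20238;  59267 + 20238 = 79505
606 + 48 = 654;  4136 + 654 = 4790;  20238 + 4790 = 25028;  79505 + 25028 = 104533

104533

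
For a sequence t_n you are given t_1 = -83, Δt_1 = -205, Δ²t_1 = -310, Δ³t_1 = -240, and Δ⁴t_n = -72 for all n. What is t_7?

-11843

Build the table forward from the leading diagonal:
Δ⁴: -72, -72, -72, -72, -72, -72, -72
Δ³: -240, -312, -384, -456, -528, -600, -672
Δ²: -310, -550, -862, -1246, -1702, -2230, -2830
Δ: -205, -515, -1065, -1927, -3173, -4875, -7105
t: -83, -288, -803, -1868, -3795, -6968, -11843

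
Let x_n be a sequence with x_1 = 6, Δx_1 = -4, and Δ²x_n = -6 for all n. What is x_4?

-24

Build the table forward from the leading diagonal:
Δ²: -6, -6, -6, -6
Δ: -4, -10, -16, -22
x: 6, 2, -8, -24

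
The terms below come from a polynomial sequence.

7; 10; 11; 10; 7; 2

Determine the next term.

Δ: 3, 1, -1, -3, -5
Δ²: -2, -2, -2, -2
The second differences are constant (-2).
-5 − 2 = -7;  2 − 7 = -5

-5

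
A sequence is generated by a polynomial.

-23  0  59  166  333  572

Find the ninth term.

Δ: 23, 59, 107, 167, 239
Δ²: 36, 48, 60, 72
Δ³: 12, 12, 12
The third differences are constant (12).
72 + 12 = 84;  239 + 84 = 323;  572 + 323 = 895
84 + 12 = 96;  323 + 96 = 419;  895 + 419 = 1314
96 + 12 = 108;  419 + 108 = 527;  1314 + 527 = 1841

1841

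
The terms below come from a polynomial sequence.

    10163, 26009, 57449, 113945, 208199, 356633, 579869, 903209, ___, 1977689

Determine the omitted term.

Using the first 8 terms:
Δ: 15846, 31440, 56496, 94254, 148434, 223236, 323340
Δ²: 15594, 25056, 37758, 54180, 74802, 100104
Δ³: 9462, 12702, 16422, 20622, 25302
Δ⁴: 3240, 3720, 4200, 4680
Δ⁵: 480, 480, 480
Constant fifth difference = 480.
Extend forward: 4680 + 480 = 5160;  25302 + 5160 = 30462;  100104 + 30462 = 130566;  323340 + 130566 = 453906;  903209 + 453906 = 1357115

1357115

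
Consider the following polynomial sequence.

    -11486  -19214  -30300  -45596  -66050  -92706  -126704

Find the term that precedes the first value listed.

First differences: -7728  -11086  -15296  -20454  -26656  -33998
Second differences: -3358  -4210  -5158  -6202  -7342
Third differences: -852  -948  -1044  -1140
Fourth differences: -96  -96  -96
The fourth differences are constant at -96.
Work back: -852 + 96 = -756;  -3358 + 756 = -2602;  -7728 + 2602 = -5126;  -11486 + 5126 = -6360

-6360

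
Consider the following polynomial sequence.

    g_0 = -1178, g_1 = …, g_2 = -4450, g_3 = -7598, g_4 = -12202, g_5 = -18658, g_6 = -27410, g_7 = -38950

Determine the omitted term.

-2410

Using the last 6 terms:
D1: -3148, -4604, -6456, -8752, -11540
D2: -1456, -1852, -2296, -2788
D3: -396, -444, -492
D4: -48, -48
Constant fourth difference = -48.
Extend backward: -396 + 48 = -348;  -1456 + 348 = -1108;  -3148 + 1108 = -2040;  -4450 + 2040 = -2410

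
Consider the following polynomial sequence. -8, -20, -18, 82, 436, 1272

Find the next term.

2890

D1: -12 , 2 , 100 , 354 , 836
D2: 14 , 98 , 254 , 482
D3: 84 , 156 , 228
D4: 72 , 72
The fourth differences are constant (72).
228 + 72 = 300;  482 + 300 = 782;  836 + 782 = 1618;  1272 + 1618 = 2890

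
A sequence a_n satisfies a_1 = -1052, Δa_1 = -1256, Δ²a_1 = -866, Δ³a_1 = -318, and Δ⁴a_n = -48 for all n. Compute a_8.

-40840

Build the table forward from the leading diagonal:
Fourth differences: -48, -48, -48, -48, -48, -48, -48, -48
Third differences: -318, -366, -414, -462, -510, -558, -606, -654
Second differences: -866, -1184, -1550, -1964, -2426, -2936, -3494, -4100
First differences: -1256, -2122, -3306, -4856, -6820, -9246, -12182, -15676
a: -1052, -2308, -4430, -7736, -12592, -19412, -28658, -40840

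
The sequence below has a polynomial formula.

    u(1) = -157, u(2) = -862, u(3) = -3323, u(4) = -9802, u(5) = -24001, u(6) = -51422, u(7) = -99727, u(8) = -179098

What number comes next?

Δ: -705  -2461  -6479  -14199  -27421  -48305  -79371
Δ²: -1756  -4018  -7720  -13222  -20884  -31066
Δ³: -2262  -3702  -5502  -7662  -10182
Δ⁴: -1440  -1800  -2160  -2520
Δ⁵: -360  -360  -360
The fifth differences are constant (-360).
-2520 − 360 = -2880;  -10182 − 2880 = -13062;  -31066 − 13062 = -44128;  -79371 − 44128 = -123499;  -179098 − 123499 = -302597

-302597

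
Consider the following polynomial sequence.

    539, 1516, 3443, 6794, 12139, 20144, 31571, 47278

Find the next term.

68219

977 , 1927 , 3351 , 5345 , 8005 , 11427 , 15707
950 , 1424 , 1994 , 2660 , 3422 , 4280
474 , 570 , 666 , 762 , 858
96 , 96 , 96 , 96
Fourth differences constant at 96.
858 + 96 = 954;  4280 + 954 = 5234;  15707 + 5234 = 20941;  47278 + 20941 = 68219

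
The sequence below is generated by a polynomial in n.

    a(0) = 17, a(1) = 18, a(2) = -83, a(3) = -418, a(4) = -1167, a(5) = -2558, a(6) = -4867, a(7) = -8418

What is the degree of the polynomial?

Δ: 1, -101, -335, -749, -1391, -2309, -3551
Δ²: -102, -234, -414, -642, -918, -1242
Δ³: -132, -180, -228, -276, -324
Δ⁴: -48, -48, -48, -48
The fourth differences are constant, so the polynomial has degree 4.

4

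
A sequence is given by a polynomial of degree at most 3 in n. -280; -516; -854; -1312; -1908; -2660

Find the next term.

-3586

-236, -338, -458, -596, -752
-102, -120, -138, -156
-18, -18, -18
Constant third difference = -18, so extend:
-156 − 18 = -174;  -752 − 174 = -926;  -2660 − 926 = -3586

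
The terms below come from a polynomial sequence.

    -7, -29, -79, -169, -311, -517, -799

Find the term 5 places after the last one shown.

-22, -50, -90, -142, -206, -282
-28, -40, -52, -64, -76
-12, -12, -12, -12
Constant third difference = -12, so extend:
-76 − 12 = -88;  -282 − 88 = -370;  -799 − 370 = -1169
-88 − 12 = -100;  -370 − 100 = -470;  -1169 − 470 = -1639
-100 − 12 = -112;  -470 − 112 = -582;  -1639 − 582 = -2221
-112 − 12 = -124;  -582 − 124 = -706;  -2221 − 706 = -2927
-124 − 12 = -136;  -706 − 136 = -842;  -2927 − 842 = -3769

-3769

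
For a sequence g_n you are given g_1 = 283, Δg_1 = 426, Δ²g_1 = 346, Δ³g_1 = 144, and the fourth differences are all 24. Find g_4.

2743

Build the table forward from the leading diagonal:
Fourth differences: 24, 24, 24, 24
Third differences: 144, 168, 192, 216
Second differences: 346, 490, 658, 850
First differences: 426, 772, 1262, 1920
g: 283, 709, 1481, 2743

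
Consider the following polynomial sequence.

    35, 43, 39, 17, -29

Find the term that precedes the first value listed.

8, -4, -22, -46
-12, -18, -24
-6, -6
The third differences are constant at -6.
Work back: -12 + 6 = -6;  8 + 6 = 14;  35 − 14 = 21

21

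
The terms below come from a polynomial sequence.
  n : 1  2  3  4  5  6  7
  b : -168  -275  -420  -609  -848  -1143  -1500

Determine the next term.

-107, -145, -189, -239, -295, -357
-38, -44, -50, -56, -62
-6, -6, -6, -6
Third differences constant at -6.
-62 − 6 = -68;  -357 − 68 = -425;  -1500 − 425 = -1925

-1925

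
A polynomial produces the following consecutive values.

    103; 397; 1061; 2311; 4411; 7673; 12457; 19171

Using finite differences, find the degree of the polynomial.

Δ: 294, 664, 1250, 2100, 3262, 4784, 6714
Δ²: 370, 586, 850, 1162, 1522, 1930
Δ³: 216, 264, 312, 360, 408
Δ⁴: 48, 48, 48, 48
The fourth differences are constant, so the polynomial has degree 4.

4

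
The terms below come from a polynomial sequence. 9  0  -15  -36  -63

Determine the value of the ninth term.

First differences: -9 , -15 , -21 , -27
Second differences: -6 , -6 , -6
Second differences constant at -6.
-27 − 6 = -33;  -63 − 33 = -96
-33 − 6 = -39;  -96 − 39 = -135
-39 − 6 = -45;  -135 − 45 = -180
-45 − 6 = -51;  -180 − 51 = -231

-231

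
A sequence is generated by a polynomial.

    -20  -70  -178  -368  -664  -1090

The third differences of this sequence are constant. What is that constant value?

Δ: -50, -108, -190, -296, -426
Δ²: -58, -82, -106, -130
Δ³: -24, -24, -24

-24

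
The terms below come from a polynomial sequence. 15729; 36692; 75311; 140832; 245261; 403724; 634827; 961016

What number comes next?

First differences: 20963  38619  65521  104429  158463  231103  326189
Second differences: 17656  26902  38908  54034  72640  95086
Third differences: 9246  12006  15126  18606  22446
Fourth differences: 2760  3120  3480  3840
Fifth differences: 360  360  360
Fifth differences constant at 360.
3840 + 360 = 4200;  22446 + 4200 = 26646;  95086 + 26646 = 121732;  326189 + 121732 = 447921;  961016 + 447921 = 1408937

1408937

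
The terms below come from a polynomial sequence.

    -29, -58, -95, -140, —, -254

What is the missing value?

-193

Using the first 4 terms:
D1: -29  -37  -45
D2: -8  -8
Constant second difference = -8.
Extend forward: -45 − 8 = -53;  -140 − 53 = -193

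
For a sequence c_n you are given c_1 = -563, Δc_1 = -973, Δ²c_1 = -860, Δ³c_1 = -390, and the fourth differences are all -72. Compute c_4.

-6452

Build the table forward from the leading diagonal:
Δ⁴: -72, -72, -72, -72
Δ³: -390, -462, -534, -606
Δ²: -860, -1250, -1712, -2246
Δ: -973, -1833, -3083, -4795
c: -563, -1536, -3369, -6452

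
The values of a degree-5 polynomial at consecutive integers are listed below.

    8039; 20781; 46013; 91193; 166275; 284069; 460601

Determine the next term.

Δ: 12742  25232  45180  75082  117794  176532
Δ²: 12490  19948  29902  42712  58738
Δ³: 7458  9954  12810  16026
Δ⁴: 2496  2856  3216
Δ⁵: 360  360
Constant fifth difference = 360, so extend:
3216 + 360 = 3576;  16026 + 3576 = 19602;  58738 + 19602 = 78340;  176532 + 78340 = 254872;  460601 + 254872 = 715473

715473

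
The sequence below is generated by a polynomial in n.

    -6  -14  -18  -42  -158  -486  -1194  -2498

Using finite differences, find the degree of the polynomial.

4

D1: -8, -4, -24, -116, -328, -708, -1304
D2: 4, -20, -92, -212, -380, -596
D3: -24, -72, -120, -168, -216
D4: -48, -48, -48, -48
The fourth differences are constant, so the polynomial has degree 4.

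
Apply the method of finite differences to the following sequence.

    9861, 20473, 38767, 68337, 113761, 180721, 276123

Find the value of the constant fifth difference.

120

D1: 10612, 18294, 29570, 45424, 66960, 95402
D2: 7682, 11276, 15854, 21536, 28442
D3: 3594, 4578, 5682, 6906
D4: 984, 1104, 1224
D5: 120, 120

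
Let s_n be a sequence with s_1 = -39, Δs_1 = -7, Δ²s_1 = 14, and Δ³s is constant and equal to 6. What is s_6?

126

Build the table forward from the leading diagonal:
Δ³: 6, 6, 6, 6, 6, 6
Δ²: 14, 20, 26, 32, 38, 44
Δ: -7, 7, 27, 53, 85, 123
s: -39, -46, -39, -12, 41, 126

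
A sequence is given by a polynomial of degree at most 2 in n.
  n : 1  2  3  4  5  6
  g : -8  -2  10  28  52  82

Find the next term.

First differences: 6, 12, 18, 24, 30
Second differences: 6, 6, 6, 6
Constant second difference = 6, so extend:
30 + 6 = 36;  82 + 36 = 118

118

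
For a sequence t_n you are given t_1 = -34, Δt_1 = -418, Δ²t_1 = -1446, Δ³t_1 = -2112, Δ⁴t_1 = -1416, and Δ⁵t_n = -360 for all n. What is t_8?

Build the table forward from the leading diagonal:
Δ⁵: -360, -360, -360, -360, -360, -360, -360, -360
Δ⁴: -1416, -1776, -2136, -2496, -2856, -3216, -3576, -3936
Δ³: -2112, -3528, -5304, -7440, -9936, -12792, -16008, -19584
Δ²: -1446, -3558, -7086, -12390, -19830, -29766, -42558, -58566
Δ: -418, -1864, -5422, -12508, -24898, -44728, -74494, -117052
t: -34, -452, -2316, -7738, -20246, -45144, -89872, -164366

-164366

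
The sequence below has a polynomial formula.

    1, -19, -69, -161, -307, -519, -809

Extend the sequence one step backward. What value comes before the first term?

D1: -20, -50, -92, -146, -212, -290
D2: -30, -42, -54, -66, -78
D3: -12, -12, -12, -12
The third differences are constant at -12.
Work back: -30 + 12 = -18;  -20 + 18 = -2;  1 + 2 = 3

3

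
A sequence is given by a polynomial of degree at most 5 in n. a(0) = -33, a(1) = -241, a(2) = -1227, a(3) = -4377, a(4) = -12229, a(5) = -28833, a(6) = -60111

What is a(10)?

-536083

-208 , -986 , -3150 , -7852 , -16604 , -31278
-778 , -2164 , -4702 , -8752 , -14674
-1386 , -2538 , -4050 , -5922
-1152 , -1512 , -1872
-360 , -360
Constant fifth difference = -360, so extend:
-1872 − 360 = -2232;  -5922 − 2232 = -8154;  -14674 − 8154 = -22828;  -31278 − 22828 = -54106;  -60111 − 54106 = -114217
-2232 − 360 = -2592;  -8154 − 2592 = -10746;  -22828 − 10746 = -33574;  -54106 − 33574 = -87680;  -114217 − 87680 = -201897
-2592 − 360 = -2952;  -10746 − 2952 = -13698;  -33574 − 13698 = -47272;  -87680 − 47272 = -134952;  -201897 − 134952 = -336849
-2952 − 360 = -3312;  -13698 − 3312 = -17010;  -47272 − 17010 = -64282;  -134952 − 64282 = -199234;  -336849 − 199234 = -536083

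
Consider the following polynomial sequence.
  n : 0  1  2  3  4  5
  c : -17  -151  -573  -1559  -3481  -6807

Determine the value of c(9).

Δ: -134, -422, -986, -1922, -3326
Δ²: -288, -564, -936, -1404
Δ³: -276, -372, -468
Δ⁴: -96, -96
Constant fourth difference = -96, so extend:
-468 − 96 = -564;  -1404 − 564 = -1968;  -3326 − 1968 = -5294;  -6807 − 5294 = -12101
-564 − 96 = -660;  -1968 − 660 = -2628;  -5294 − 2628 = -7922;  -12101 − 7922 = -20023
-660 − 96 = -756;  -2628 − 756 = -3384;  -7922 − 3384 = -11306;  -20023 − 11306 = -31329
-756 − 96 = -852;  -3384 − 852 = -4236;  -11306 − 4236 = -15542;  -31329 − 15542 = -46871

-46871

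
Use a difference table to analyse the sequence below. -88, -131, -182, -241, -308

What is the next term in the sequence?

-383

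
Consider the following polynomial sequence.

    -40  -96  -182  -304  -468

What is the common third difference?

-6

First differences: -56, -86, -122, -164
Second differences: -30, -36, -42
Third differences: -6, -6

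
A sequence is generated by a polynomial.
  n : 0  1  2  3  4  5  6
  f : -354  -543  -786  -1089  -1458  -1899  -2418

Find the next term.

First differences: -189, -243, -303, -369, -441, -519
Second differences: -54, -60, -66, -72, -78
Third differences: -6, -6, -6, -6
Constant third difference = -6, so extend:
-78 − 6 = -84;  -519 − 84 = -603;  -2418 − 603 = -3021

-3021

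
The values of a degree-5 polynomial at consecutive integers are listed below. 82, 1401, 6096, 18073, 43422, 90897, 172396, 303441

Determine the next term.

503658

First differences: 1319, 4695, 11977, 25349, 47475, 81499, 131045
Second differences: 3376, 7282, 13372, 22126, 34024, 49546
Third differences: 3906, 6090, 8754, 11898, 15522
Fourth differences: 2184, 2664, 3144, 3624
Fifth differences: 480, 480, 480
Fifth differences constant at 480.
3624 + 480 = 4104;  15522 + 4104 = 19626;  49546 + 19626 = 69172;  131045 + 69172 = 200217;  303441 + 200217 = 503658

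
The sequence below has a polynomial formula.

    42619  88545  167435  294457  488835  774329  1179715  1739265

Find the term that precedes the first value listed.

18065

Δ: 45926  78890  127022  194378  285494  405386  559550
Δ²: 32964  48132  67356  91116  119892  154164
Δ³: 15168  19224  23760  28776  34272
Δ⁴: 4056  4536  5016  5496
Δ⁵: 480  480  480
The fifth differences are constant at 480.
Work back: 4056 − 480 = 3576;  15168 − 3576 = 11592;  32964 − 11592 = 21372;  45926 − 21372 = 24554;  42619 − 24554 = 18065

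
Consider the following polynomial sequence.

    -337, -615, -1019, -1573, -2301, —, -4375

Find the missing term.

-3227

Using the first 5 terms:
First differences: -278, -404, -554, -728
Second differences: -126, -150, -174
Third differences: -24, -24
Constant third difference = -24.
Extend forward: -174 − 24 = -198;  -728 − 198 = -926;  -2301 − 926 = -3227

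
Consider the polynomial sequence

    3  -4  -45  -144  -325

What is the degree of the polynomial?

First differences: -7, -41, -99, -181
Second differences: -34, -58, -82
Third differences: -24, -24
The third differences are constant, so the polynomial has degree 3.

3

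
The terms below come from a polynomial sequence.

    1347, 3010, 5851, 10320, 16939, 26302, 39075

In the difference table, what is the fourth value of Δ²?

2744

First differences: 1663, 2841, 4469, 6619, 9363, 12773
Second differences: 1178, 1628, 2150, 2744, 3410
Third differences: 450, 522, 594, 666
Fourth differences: 72, 72, 72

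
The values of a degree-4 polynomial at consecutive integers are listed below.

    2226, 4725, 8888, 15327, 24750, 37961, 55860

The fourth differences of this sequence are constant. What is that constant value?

First differences: 2499, 4163, 6439, 9423, 13211, 17899
Second differences: 1664, 2276, 2984, 3788, 4688
Third differences: 612, 708, 804, 900
Fourth differences: 96, 96, 96

96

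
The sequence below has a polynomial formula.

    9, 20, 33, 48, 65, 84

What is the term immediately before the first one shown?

First differences: 11  13  15  17  19
Second differences: 2  2  2  2
The second differences are constant at 2.
Work back: 11 − 2 = 9;  9 − 9 = 0

0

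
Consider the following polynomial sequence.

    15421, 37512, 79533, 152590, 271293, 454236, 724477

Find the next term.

First differences: 22091, 42021, 73057, 118703, 182943, 270241
Second differences: 19930, 31036, 45646, 64240, 87298
Third differences: 11106, 14610, 18594, 23058
Fourth differences: 3504, 3984, 4464
Fifth differences: 480, 480
Constant fifth difference = 480, so extend:
4464 + 480 = 4944;  23058 + 4944 = 28002;  87298 + 28002 = 115300;  270241 + 115300 = 385541;  724477 + 385541 = 1110018

1110018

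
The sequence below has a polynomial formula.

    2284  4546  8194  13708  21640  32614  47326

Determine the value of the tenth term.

121930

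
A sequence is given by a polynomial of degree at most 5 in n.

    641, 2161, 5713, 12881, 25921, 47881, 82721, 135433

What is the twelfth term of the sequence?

D1: 1520, 3552, 7168, 13040, 21960, 34840, 52712
D2: 2032, 3616, 5872, 8920, 12880, 17872
D3: 1584, 2256, 3048, 3960, 4992
D4: 672, 792, 912, 1032
D5: 120, 120, 120
The fifth differences are constant (120).
1032 + 120 = 1152;  4992 + 1152 = 6144;  17872 + 6144 = 24016;  52712 + 24016 = 76728;  135433 + 76728 = 212161
1152 + 120 = 1272;  6144 + 1272 = 7416;  24016 + 7416 = 31432;  76728 + 31432 = 108160;  212161 + 108160 = 320321
1272 + 120 = 1392;  7416 + 1392 = 8808;  31432 + 8808 = 40240;  108160 + 40240 = 148400;  320321 + 148400 = 468721
1392 + 120 = 1512;  8808 + 1512 = 10320;  40240 + 10320 = 50560;  148400 + 50560 = 198960;  468721 + 198960 = 667681

667681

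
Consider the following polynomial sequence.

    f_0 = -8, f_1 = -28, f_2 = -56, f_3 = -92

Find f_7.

D1: -20, -28, -36
D2: -8, -8
The second differences are constant (-8).
-36 − 8 = -44;  -92 − 44 = -136
-44 − 8 = -52;  -136 − 52 = -188
-52 − 8 = -60;  -188 − 60 = -248
-60 − 8 = -68;  -248 − 68 = -316

-316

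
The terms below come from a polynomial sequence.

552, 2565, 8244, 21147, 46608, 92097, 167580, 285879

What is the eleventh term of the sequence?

Δ: 2013  5679  12903  25461  45489  75483  118299
Δ²: 3666  7224  12558  20028  29994  42816
Δ³: 3558  5334  7470  9966  12822
Δ⁴: 1776  2136  2496  2856
Δ⁵: 360  360  360
Fifth differences constant at 360.
2856 + 360 = 3216;  12822 + 3216 = 16038;  42816 + 16038 = 58854;  118299 + 58854 = 177153;  285879 + 177153 = 463032
3216 + 360 = 3576;  16038 + 3576 = 19614;  58854 + 19614 = 78468;  177153 + 78468 = 255621;  463032 + 255621 = 718653
3576 + 360 = 3936;  19614 + 3936 = 23550;  78468 + 23550 = 102018;  255621 + 102018 = 357639;  718653 + 357639 = 1076292

1076292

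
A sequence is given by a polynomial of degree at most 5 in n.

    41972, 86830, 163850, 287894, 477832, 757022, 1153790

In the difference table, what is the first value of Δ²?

Δ: 44858, 77020, 124044, 189938, 279190, 396768
Δ²: 32162, 47024, 65894, 89252, 117578
Δ³: 14862, 18870, 23358, 28326
Δ⁴: 4008, 4488, 4968
Δ⁵: 480, 480

32162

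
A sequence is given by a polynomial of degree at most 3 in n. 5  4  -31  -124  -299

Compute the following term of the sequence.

Δ: -1, -35, -93, -175
Δ²: -34, -58, -82
Δ³: -24, -24
The third differences are constant (-24).
-82 − 24 = -106;  -175 − 106 = -281;  -299 − 281 = -580

-580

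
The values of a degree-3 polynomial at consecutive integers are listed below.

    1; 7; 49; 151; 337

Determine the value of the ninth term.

D1: 6 , 42 , 102 , 186
D2: 36 , 60 , 84
D3: 24 , 24
Constant third difference = 24, so extend:
84 + 24 = 108;  186 + 108 = 294;  337 + 294 = 631
108 + 24 = 132;  294 + 132 = 426;  631 + 426 = 1057
132 + 24 = 156;  426 + 156 = 582;  1057 + 582 = 1639
156 + 24 = 180;  582 + 180 = 762;  1639 + 762 = 2401

2401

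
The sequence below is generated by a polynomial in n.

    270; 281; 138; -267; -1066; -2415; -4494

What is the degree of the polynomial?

4

D1: 11, -143, -405, -799, -1349, -2079
D2: -154, -262, -394, -550, -730
D3: -108, -132, -156, -180
D4: -24, -24, -24
The fourth differences are constant, so the polynomial has degree 4.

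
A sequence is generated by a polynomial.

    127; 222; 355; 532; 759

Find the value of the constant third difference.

D1: 95, 133, 177, 227
D2: 38, 44, 50
D3: 6, 6

6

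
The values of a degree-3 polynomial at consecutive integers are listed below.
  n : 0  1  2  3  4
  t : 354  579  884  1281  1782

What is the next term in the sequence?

D1: 225, 305, 397, 501
D2: 80, 92, 104
D3: 12, 12
Constant third difference = 12, so extend:
104 + 12 = 116;  501 + 116 = 617;  1782 + 617 = 2399

2399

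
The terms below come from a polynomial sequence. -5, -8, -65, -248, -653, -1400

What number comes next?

-2633

Δ: -3  -57  -183  -405  -747
Δ²: -54  -126  -222  -342
Δ³: -72  -96  -120
Δ⁴: -24  -24
Fourth differences constant at -24.
-120 − 24 = -144;  -342 − 144 = -486;  -747 − 486 = -1233;  -1400 − 1233 = -2633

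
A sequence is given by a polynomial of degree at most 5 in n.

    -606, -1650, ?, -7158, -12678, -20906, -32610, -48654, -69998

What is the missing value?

-3674

Using the last 6 terms:
Δ: -5520  -8228  -11704  -16044  -21344
Δ²: -2708  -3476  -4340  -5300
Δ³: -768  -864  -960
Δ⁴: -96  -96
Constant fourth difference = -96.
Extend backward: -768 + 96 = -672;  -2708 + 672 = -2036;  -5520 + 2036 = -3484;  -7158 + 3484 = -3674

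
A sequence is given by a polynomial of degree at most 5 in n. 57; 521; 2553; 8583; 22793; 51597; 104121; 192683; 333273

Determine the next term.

546033

First differences: 464 , 2032 , 6030 , 14210 , 28804 , 52524 , 88562 , 140590
Second differences: 1568 , 3998 , 8180 , 14594 , 23720 , 36038 , 52028
Third differences: 2430 , 4182 , 6414 , 9126 , 12318 , 15990
Fourth differences: 1752 , 2232 , 2712 , 3192 , 3672
Fifth differences: 480 , 480 , 480 , 480
The fifth differences are constant (480).
3672 + 480 = 4152;  15990 + 4152 = 20142;  52028 + 20142 = 72170;  140590 + 72170 = 212760;  333273 + 212760 = 546033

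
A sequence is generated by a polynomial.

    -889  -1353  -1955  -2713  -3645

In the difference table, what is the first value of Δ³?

-18

First differences: -464, -602, -758, -932
Second differences: -138, -156, -174
Third differences: -18, -18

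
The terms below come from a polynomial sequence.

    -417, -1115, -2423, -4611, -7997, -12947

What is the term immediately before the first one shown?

-107

-698, -1308, -2188, -3386, -4950
-610, -880, -1198, -1564
-270, -318, -366
-48, -48
The fourth differences are constant at -48.
Work back: -270 + 48 = -222;  -610 + 222 = -388;  -698 + 388 = -310;  -417 + 310 = -107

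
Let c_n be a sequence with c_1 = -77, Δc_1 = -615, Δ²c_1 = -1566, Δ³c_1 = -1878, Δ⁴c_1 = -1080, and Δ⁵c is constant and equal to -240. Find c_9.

-243053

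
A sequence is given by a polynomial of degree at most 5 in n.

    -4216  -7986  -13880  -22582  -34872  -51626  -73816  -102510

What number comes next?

-138872

D1: -3770, -5894, -8702, -12290, -16754, -22190, -28694
D2: -2124, -2808, -3588, -4464, -5436, -6504
D3: -684, -780, -876, -972, -1068
D4: -96, -96, -96, -96
The fourth differences are constant (-96).
-1068 − 96 = -1164;  -6504 − 1164 = -7668;  -28694 − 7668 = -36362;  -102510 − 36362 = -138872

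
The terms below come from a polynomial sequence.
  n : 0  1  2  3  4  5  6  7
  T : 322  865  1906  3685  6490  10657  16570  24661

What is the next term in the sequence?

D1: 543  1041  1779  2805  4167  5913  8091
D2: 498  738  1026  1362  1746  2178
D3: 240  288  336  384  432
D4: 48  48  48  48
Fourth differences constant at 48.
432 + 48 = 480;  2178 + 480 = 2658;  8091 + 2658 = 10749;  24661 + 10749 = 35410

35410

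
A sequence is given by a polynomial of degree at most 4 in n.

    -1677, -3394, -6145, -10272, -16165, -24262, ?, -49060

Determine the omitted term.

-35049

Using the first 6 terms:
Δ: -1717, -2751, -4127, -5893, -8097
Δ²: -1034, -1376, -1766, -2204
Δ³: -342, -390, -438
Δ⁴: -48, -48
Constant fourth difference = -48.
Extend forward: -438 − 48 = -486;  -2204 − 486 = -2690;  -8097 − 2690 = -10787;  -24262 − 10787 = -35049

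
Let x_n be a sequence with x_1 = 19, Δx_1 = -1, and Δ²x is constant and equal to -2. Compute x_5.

3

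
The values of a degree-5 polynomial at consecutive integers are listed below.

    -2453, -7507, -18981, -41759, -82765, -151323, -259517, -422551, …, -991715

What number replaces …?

Using the first 8 terms:
-5054, -11474, -22778, -41006, -68558, -108194, -163034
-6420, -11304, -18228, -27552, -39636, -54840
-4884, -6924, -9324, -12084, -15204
-2040, -2400, -2760, -3120
-360, -360, -360
Constant fifth difference = -360.
Extend forward: -3120 − 360 = -3480;  -15204 − 3480 = -18684;  -54840 − 18684 = -73524;  -163034 − 73524 = -236558;  -422551 − 236558 = -659109

-659109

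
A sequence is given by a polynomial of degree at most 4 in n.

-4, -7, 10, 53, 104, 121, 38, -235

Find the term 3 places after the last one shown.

-3454

D1: -3, 17, 43, 51, 17, -83, -273
D2: 20, 26, 8, -34, -100, -190
D3: 6, -18, -42, -66, -90
D4: -24, -24, -24, -24
Constant fourth difference = -24, so extend:
-90 − 24 = -114;  -190 − 114 = -304;  -273 − 304 = -577;  -235 − 577 = -812
-114 − 24 = -138;  -304 − 138 = -442;  -577 − 442 = -1019;  -812 − 1019 = -1831
-138 − 24 = -162;  -442 − 162 = -604;  -1019 − 604 = -1623;  -1831 − 1623 = -3454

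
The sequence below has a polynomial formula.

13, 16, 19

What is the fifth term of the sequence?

First differences: 3, 3
First differences constant at 3.
19 + 3 = 22
22 + 3 = 25

25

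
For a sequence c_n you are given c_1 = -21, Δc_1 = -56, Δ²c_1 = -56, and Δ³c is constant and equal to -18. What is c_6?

Build the table forward from the leading diagonal:
D3: -18  -18  -18  -18  -18  -18
D2: -56  -74  -92  -110  -128  -146
D1: -56  -112  -186  -278  -388  -516
c: -21  -77  -189  -375  -653  -1041

-1041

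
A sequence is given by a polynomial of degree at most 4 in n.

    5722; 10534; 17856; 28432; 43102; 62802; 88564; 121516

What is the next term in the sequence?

D1: 4812, 7322, 10576, 14670, 19700, 25762, 32952
D2: 2510, 3254, 4094, 5030, 6062, 7190
D3: 744, 840, 936, 1032, 1128
D4: 96, 96, 96, 96
Fourth differences constant at 96.
1128 + 96 = 1224;  7190 + 1224 = 8414;  32952 + 8414 = 41366;  121516 + 41366 = 162882

162882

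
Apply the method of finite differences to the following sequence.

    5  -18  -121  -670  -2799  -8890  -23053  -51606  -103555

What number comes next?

Δ: -23 , -103 , -549 , -2129 , -6091 , -14163 , -28553 , -51949
Δ²: -80 , -446 , -1580 , -3962 , -8072 , -14390 , -23396
Δ³: -366 , -1134 , -2382 , -4110 , -6318 , -9006
Δ⁴: -768 , -1248 , -1728 , -2208 , -2688
Δ⁵: -480 , -480 , -480 , -480
Constant fifth difference = -480, so extend:
-2688 − 480 = -3168;  -9006 − 3168 = -12174;  -23396 − 12174 = -35570;  -51949 − 35570 = -87519;  -103555 − 87519 = -191074

-191074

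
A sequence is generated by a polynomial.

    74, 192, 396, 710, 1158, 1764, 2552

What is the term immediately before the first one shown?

18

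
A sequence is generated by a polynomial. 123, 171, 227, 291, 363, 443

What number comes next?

D1: 48  56  64  72  80
D2: 8  8  8  8
The second differences are constant (8).
80 + 8 = 88;  443 + 88 = 531

531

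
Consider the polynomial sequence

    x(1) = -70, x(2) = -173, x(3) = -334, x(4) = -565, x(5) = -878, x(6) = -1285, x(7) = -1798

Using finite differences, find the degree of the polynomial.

3

First differences: -103, -161, -231, -313, -407, -513
Second differences: -58, -70, -82, -94, -106
Third differences: -12, -12, -12, -12
The third differences are constant, so the polynomial has degree 3.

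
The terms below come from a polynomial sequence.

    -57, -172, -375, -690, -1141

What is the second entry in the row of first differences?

D1: -115, -203, -315, -451
D2: -88, -112, -136
D3: -24, -24

-203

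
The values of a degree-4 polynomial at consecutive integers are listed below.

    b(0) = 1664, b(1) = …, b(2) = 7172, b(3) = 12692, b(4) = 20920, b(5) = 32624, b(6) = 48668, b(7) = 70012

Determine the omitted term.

3688

Using the last 6 terms:
First differences: 5520  8228  11704  16044  21344
Second differences: 2708  3476  4340  5300
Third differences: 768  864  960
Fourth differences: 96  96
Constant fourth difference = 96.
Extend backward: 768 − 96 = 672;  2708 − 672 = 2036;  5520 − 2036 = 3484;  7172 − 3484 = 3688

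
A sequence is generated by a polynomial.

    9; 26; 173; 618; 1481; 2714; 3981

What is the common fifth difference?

Δ: 17, 147, 445, 863, 1233, 1267
Δ²: 130, 298, 418, 370, 34
Δ³: 168, 120, -48, -336
Δ⁴: -48, -168, -288
Δ⁵: -120, -120

-120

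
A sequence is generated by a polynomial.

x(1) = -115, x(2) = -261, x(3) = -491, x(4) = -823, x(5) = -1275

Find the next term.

D1: -146  -230  -332  -452
D2: -84  -102  -120
D3: -18  -18
Third differences constant at -18.
-120 − 18 = -138;  -452 − 138 = -590;  -1275 − 590 = -1865

-1865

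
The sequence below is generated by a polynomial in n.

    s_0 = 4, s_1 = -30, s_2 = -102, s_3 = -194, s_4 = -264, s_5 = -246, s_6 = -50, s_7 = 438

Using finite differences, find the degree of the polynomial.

D1: -34, -72, -92, -70, 18, 196, 488
D2: -38, -20, 22, 88, 178, 292
D3: 18, 42, 66, 90, 114
D4: 24, 24, 24, 24
The fourth differences are constant, so the polynomial has degree 4.

4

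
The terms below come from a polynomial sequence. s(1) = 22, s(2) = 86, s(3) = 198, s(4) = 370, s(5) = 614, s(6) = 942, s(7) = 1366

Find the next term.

D1: 64, 112, 172, 244, 328, 424
D2: 48, 60, 72, 84, 96
D3: 12, 12, 12, 12
Constant third difference = 12, so extend:
96 + 12 = 108;  424 + 108 = 532;  1366 + 532 = 1898

1898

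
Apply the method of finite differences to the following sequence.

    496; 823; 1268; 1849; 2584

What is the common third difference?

D1: 327, 445, 581, 735
D2: 118, 136, 154
D3: 18, 18

18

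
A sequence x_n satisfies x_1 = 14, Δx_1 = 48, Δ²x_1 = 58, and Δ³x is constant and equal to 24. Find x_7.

Build the table forward from the leading diagonal:
Third differences: 24  24  24  24  24  24  24
Second differences: 58  82  106  130  154  178  202
First differences: 48  106  188  294  424  578  756
x: 14  62  168  356  650  1074  1652

1652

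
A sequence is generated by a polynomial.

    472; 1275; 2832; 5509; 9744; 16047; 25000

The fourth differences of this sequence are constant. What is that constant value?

72

Δ: 803, 1557, 2677, 4235, 6303, 8953
Δ²: 754, 1120, 1558, 2068, 2650
Δ³: 366, 438, 510, 582
Δ⁴: 72, 72, 72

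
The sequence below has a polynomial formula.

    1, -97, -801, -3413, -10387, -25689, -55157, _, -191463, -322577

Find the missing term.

-106861

Using the first 7 terms:
Δ: -98  -704  -2612  -6974  -15302  -29468
Δ²: -606  -1908  -4362  -8328  -14166
Δ³: -1302  -2454  -3966  -5838
Δ⁴: -1152  -1512  -1872
Δ⁵: -360  -360
Constant fifth difference = -360.
Extend forward: -1872 − 360 = -2232;  -5838 − 2232 = -8070;  -14166 − 8070 = -22236;  -29468 − 22236 = -51704;  -55157 − 51704 = -106861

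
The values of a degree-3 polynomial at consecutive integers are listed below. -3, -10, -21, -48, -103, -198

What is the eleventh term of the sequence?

D1: -7 , -11 , -27 , -55 , -95
D2: -4 , -16 , -28 , -40
D3: -12 , -12 , -12
The third differences are constant (-12).
-40 − 12 = -52;  -95 − 52 = -147;  -198 − 147 = -345
-52 − 12 = -64;  -147 − 64 = -211;  -345 − 211 = -556
-64 − 12 = -76;  -211 − 76 = -287;  -556 − 287 = -843
-76 − 12 = -88;  -287 − 88 = -375;  -843 − 375 = -1218
-88 − 12 = -100;  -375 − 100 = -475;  -1218 − 475 = -1693

-1693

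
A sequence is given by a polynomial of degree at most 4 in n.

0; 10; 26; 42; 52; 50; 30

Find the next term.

-14

First differences: 10, 16, 16, 10, -2, -20
Second differences: 6, 0, -6, -12, -18
Third differences: -6, -6, -6, -6
The third differences are constant (-6).
-18 − 6 = -24;  -20 − 24 = -44;  30 − 44 = -14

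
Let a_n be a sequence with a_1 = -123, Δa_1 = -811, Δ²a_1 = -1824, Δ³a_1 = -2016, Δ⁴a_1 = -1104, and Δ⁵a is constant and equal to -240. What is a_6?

-48338

Build the table forward from the leading diagonal:
Δ⁵: -240  -240  -240  -240  -240  -240
Δ⁴: -1104  -1344  -1584  -1824  -2064  -2304
Δ³: -2016  -3120  -4464  -6048  -7872  -9936
Δ²: -1824  -3840  -6960  -11424  -17472  -25344
Δ: -811  -2635  -6475  -13435  -24859  -42331
a: -123  -934  -3569  -10044  -23479  -48338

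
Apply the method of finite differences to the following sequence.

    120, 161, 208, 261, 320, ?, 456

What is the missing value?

385

Using the first 5 terms:
41  47  53  59
6  6  6
Constant second difference = 6.
Extend forward: 59 + 6 = 65;  320 + 65 = 385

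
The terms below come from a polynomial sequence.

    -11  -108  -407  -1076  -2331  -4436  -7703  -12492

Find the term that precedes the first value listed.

4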